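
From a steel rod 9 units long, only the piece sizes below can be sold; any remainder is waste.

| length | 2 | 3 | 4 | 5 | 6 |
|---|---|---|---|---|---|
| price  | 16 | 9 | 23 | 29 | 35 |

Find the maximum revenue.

64

Build best[k] bottom-up: best[k] = max over allowed piece i of (p[i] + best[k−i]).
best[1] = 0
best[2] = 16
best[3] = max(16+0, 9+0) = 16
best[4] = max(16+16, 9+0, 23+0) = 32
best[5] = max(16+16, 9+16, 23+0, 29+0) = 32
best[6] = max(16+32, 9+16, 23+16, 29+0, 35+0) = 48
best[7] = max(16+32, 9+32, 23+16, 29+16, 35+0) = 48
best[8] = max(16+48, 9+32, 23+32, 29+16, 35+16) = 64
best[9] = max(16+48, 9+48, 23+32, 29+32, 35+16) = 64
One optimal cutting: pieces 2 + 2 + 2 + 2 with 1 unit of scrap → $64.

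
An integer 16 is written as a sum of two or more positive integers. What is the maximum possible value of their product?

Fill prod[k] for k=2..16: at each k try every first piece i and multiply by the better of (k−i) uncut or prod[k−i].
Small cases: prod[2]=1, prod[3]=2, prod[4]=4, prod[5]=6, prod[6]=9, prod[7]=12, prod[8]=18.
prod[9] = 3×max(6,9) = 3×9 = 27
prod[10] = 2×max(8,18) = 2×18 = 36
prod[11] = 2×max(9,27) = 2×27 = 54
prod[12] = 3×max(9,27) = 3×27 = 81
prod[13] = 2×max(11,54) = 2×54 = 108
prod[14] = 2×max(12,81) = 2×81 = 162
prod[15] = 3×max(12,81) = 3×81 = 243
prod[16] = 2×max(14,162) = 2×162 = 324
One optimal split: 3 + 3 + 3 + 3 + 2 + 2; product 3×3×3×3×2×2 = 324.

324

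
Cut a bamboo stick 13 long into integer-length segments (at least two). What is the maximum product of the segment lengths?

108

Let f[k] be the best product for length k (with at least one cut). For each first piece i, the rest contributes max(k−i, f[k−i]).
f[2] = 1×max(1,0) = 1×1 = 1
f[3] = 1×max(2,1) = 1×2 = 2
f[4] = 2×max(2,1) = 2×2 = 4
f[5] = 2×max(3,2) = 2×3 = 6
f[6] = 3×max(3,2) = 3×3 = 9
f[7] = 2×max(5,6) = 2×6 = 12
f[8] = 2×max(6,9) = 2×9 = 18
f[9] = 3×max(6,9) = 3×9 = 27
f[10] = 2×max(8,18) = 2×18 = 36
f[11] = 2×max(9,27) = 2×27 = 54
f[12] = 3×max(9,27) = 3×27 = 81
f[13] = 2×max(11,54) = 2×54 = 108
One optimal split: 3 + 3 + 3 + 2 + 2; product 3×3×3×2×2 = 108.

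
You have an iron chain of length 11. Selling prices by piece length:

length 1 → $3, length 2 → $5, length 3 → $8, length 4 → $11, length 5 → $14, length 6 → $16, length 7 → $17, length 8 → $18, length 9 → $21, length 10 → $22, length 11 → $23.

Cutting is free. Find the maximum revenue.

Consider every possible first cut. R[k] is the best of p[i]+R[k−i] over all sellable i≤k.
R[1] = 3
R[2] = 6  (first piece 1, then R[1]=3)
R[3] = 9  (first piece 1, then R[2]=6)
R[4] = 12  (first piece 1, then R[3]=9)
R[5] = 15  (first piece 1, then R[4]=12)
R[6] = 18  (first piece 1, then R[5]=15)
R[7] = 21  (first piece 1, then R[6]=18)
R[8] = 24  (first piece 1, then R[7]=21)
R[9] = 27  (first piece 1, then R[8]=24)
R[10] = 30  (first piece 1, then R[9]=27)
R[11] = 33  (first piece 1, then R[10]=30)
One optimal cutting: 1 + 1 + 1 + 1 + 1 + 1 + 1 + 1 + 1 + 1 + 1 → $3 + $3 + $3 + $3 + $3 + $3 + $3 + $3 + $3 + $3 + $3 = $33.

33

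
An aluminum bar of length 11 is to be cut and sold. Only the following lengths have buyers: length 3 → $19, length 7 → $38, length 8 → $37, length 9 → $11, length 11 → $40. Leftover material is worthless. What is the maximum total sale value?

Build r[k] bottom-up: r[k] = max over allowed piece i of (p[i] + r[k−i]).
r[1] = 0
r[2] = 0
r[3] = 19
r[4] = 19
r[5] = 19
r[6] = 38  (first piece 3, then r[3]=19)
r[7] = 38
r[8] = 38
r[9] = 57  (first piece 3, then r[6]=38)
r[10] = 57
r[11] = 57
One optimal cutting: pieces 3 + 3 + 3 with 2 cm of scrap → $57.

57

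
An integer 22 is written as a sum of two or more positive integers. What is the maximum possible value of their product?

Define P[k] = max over 1≤i<k of i · max(k−i, P[k−i]); the inner max lets the remainder stay uncut if that's better.
Small cases: P[2]=1, P[3]=2, P[4]=4, P[5]=6, P[6]=9, P[7]=12, P[8]=18, P[9]=27, P[10]=36, P[11]=54, P[12]=81, P[13]=108, P[14]=162, P[15]=243.
P[16] = max(1·243, 2·162, 3·108, …, 14·2, 15·1) = 324
P[17] = max(1·324, 2·243, 3·162, …, 15·2, 16·1) = 486
P[18] = max(1·486, 2·324, 3·243, …, 16·2, 17·1) = 729
P[19] = max(1·729, 2·486, 3·324, …, 17·2, 18·1) = 972
P[20] = max(1·972, 2·729, 3·486, …, 18·2, 19·1) = 1458
P[21] = max(1·1458, 2·972, 3·729, …, 19·2, 20·1) = 2187
P[22] = max(1·2187, 2·1458, 3·972, …, 20·2, 21·1) = 2916
One optimal split: 3 + 3 + 3 + 3 + 3 + 3 + 2 + 2; product 3·3·3·3·3·3·2·2 = 2916.

2916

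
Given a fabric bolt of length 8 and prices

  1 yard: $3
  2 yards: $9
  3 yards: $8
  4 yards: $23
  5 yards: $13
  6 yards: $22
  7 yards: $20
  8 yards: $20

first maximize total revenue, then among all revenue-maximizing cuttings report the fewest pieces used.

2

Build r[k] bottom-up: r[k] = max over allowed piece i of (p[i] + r[k−i]).
r[1] = 3
r[2] = max(3+3, 9+0) = 9
r[3] = max(3+9, 9+3, 8+0) = 12
r[4] = max(3+12, 9+9, 8+3, 23+0) = 23
r[5] = max(3+23, 9+12, 8+9, 23+3, 13+0) = 26
r[6] = max(3+26, 9+23, 8+12, 23+9, 13+3, 22+0) = 32
r[7] = max(3+32, 9+26, 8+23, …, 22+3, 20+0) = 35
r[8] = max(3+35, 9+32, 8+26, …, 20+3, 20+0) = 46
Maximum revenue is $46.
Now minimize piece count subject to staying optimal: for each k, pieces[k] = 1 + min over i with p[i]+r[k−i]=r[k] of pieces[k−i].
pieces[5] = 2
pieces[6] = 2
pieces[7] = 3
pieces[8] = 2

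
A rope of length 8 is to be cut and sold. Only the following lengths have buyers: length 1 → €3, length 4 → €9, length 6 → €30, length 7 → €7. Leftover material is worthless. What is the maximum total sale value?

Let best[k] be the best obtainable value from length k. For each k, try every first piece i and keep the best of price[i] + best[k−i].
best[1] = 3
best[2] = 6  (first piece 1, then best[1]=3)
best[3] = 9  (first piece 1, then best[2]=6)
best[4] = max(3+9, 9+0) = 12
best[5] = max(3+12, 9+3) = 15
best[6] = max(3+15, 9+6, 30+0) = 30
best[7] = max(3+30, 9+9, 30+3, 7+0) = 33
best[8] = max(3+33, 9+12, 30+6, 7+3) = 36
One optimal cutting: 6 + 1 + 1 → €36.

36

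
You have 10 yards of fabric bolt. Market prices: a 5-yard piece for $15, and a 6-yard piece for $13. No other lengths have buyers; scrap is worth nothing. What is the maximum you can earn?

Consider every possible first cut. f[k] is the best of p[i]+f[k−i] over all sellable i≤k.
f[1] = 0
f[2] = 0
f[3] = 0
f[4] = 0
f[5] = 15
f[6] = max(15+0, 13+0) = 15
f[7] = max(15+0, 13+0) = 15
f[8] = max(15+0, 13+0) = 15
f[9] = max(15+0, 13+0) = 15
f[10] = max(15+15, 13+0) = 30
One optimal cutting: 5 + 5 → $30.

30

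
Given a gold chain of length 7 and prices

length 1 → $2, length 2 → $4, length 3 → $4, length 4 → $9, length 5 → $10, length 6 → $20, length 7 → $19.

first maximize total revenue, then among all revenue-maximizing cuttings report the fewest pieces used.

Build r[k] bottom-up: r[k] = max over allowed piece i of (p[i] + r[k−i]).
r[1] = 2
r[2] = max(2+2, 4+0) = 4
r[3] = max(2+4, 4+2, 4+0) = 6
r[4] = max(2+6, 4+4, 4+2, 9+0) = 9
r[5] = max(2+9, 4+6, 4+4, 9+2, 10+0) = 11
r[6] = max(2+11, 4+9, 4+6, 9+4, 10+2, 20+0) = 20
r[7] = max(2+20, 4+11, 4+9, …, 20+2, 19+0) = 22
Maximum revenue is $22.
Now minimize piece count subject to staying optimal: for each k, pieces[k] = 1 + min over i with p[i]+r[k−i]=r[k] of pieces[k−i].
pieces[4] = 1
pieces[5] = 2
pieces[6] = 1
pieces[7] = 2

2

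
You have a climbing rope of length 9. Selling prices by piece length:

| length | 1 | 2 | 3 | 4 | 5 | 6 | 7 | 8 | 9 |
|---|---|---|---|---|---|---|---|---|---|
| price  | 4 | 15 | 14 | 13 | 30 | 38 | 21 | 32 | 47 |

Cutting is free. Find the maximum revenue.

64

Build R[k] bottom-up: R[k] = max over allowed piece i of (p[i] + R[k−i]).
R[1] = 4
R[2] = max(4+4, 15+0) = 15
R[3] = max(4+15, 15+4, 14+0) = 19
R[4] = max(4+19, 15+15, 14+4, 13+0) = 30
R[5] = max(4+30, 15+19, 14+15, 13+4, 30+0) = 34
R[6] = max(4+34, 15+30, 14+19, 13+15, 30+4, 38+0) = 45
R[7] = max(4+45, 15+34, 14+30, …, 38+4, 21+0) = 49
R[8] = max(4+49, 15+45, 14+34, …, 21+4, 32+0) = 60
R[9] = max(4+60, 15+49, 14+45, …, 32+4, 47+0) = 64
One optimal cutting: 2 + 2 + 2 + 2 + 1 → €15 + €15 + €15 + €15 + €4 = €64.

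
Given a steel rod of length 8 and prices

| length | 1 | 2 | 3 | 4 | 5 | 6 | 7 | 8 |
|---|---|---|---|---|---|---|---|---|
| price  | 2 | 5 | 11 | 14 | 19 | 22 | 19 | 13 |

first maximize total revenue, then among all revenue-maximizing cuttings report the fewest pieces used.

Build r[k] bottom-up: r[k] = max over allowed piece i of (p[i] + r[k−i]).
r[1] = 2
r[2] = max(2+2, 5+0) = 5
r[3] = max(2+5, 5+2, 11+0) = 11
r[4] = max(2+11, 5+5, 11+2, 14+0) = 14
r[5] = max(2+14, 5+11, 11+5, 14+2, 19+0) = 19
r[6] = max(2+19, 5+14, 11+11, 14+5, 19+2, 22+0) = 22
r[7] = max(2+22, 5+19, 11+14, …, 22+2, 19+0) = 25
r[8] = max(2+25, 5+22, 11+19, …, 19+2, 13+0) = 30
Maximum revenue is $30.
Now minimize piece count subject to staying optimal: for each k, pieces[k] = 1 + min over i with p[i]+r[k−i]=r[k] of pieces[k−i].
pieces[5] = 1
pieces[6] = 1
pieces[7] = 2
pieces[8] = 2

2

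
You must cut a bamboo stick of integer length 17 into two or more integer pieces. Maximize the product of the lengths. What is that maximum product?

Fill m[k] for k=2..17: at each k try every first piece i and multiply by the better of (k−i) uncut or m[k−i].
m[2] = 1*max(1,0) = 1*1 = 1
m[3] = 1*max(2,1) = 1*2 = 2
m[4] = 2*max(2,1) = 2*2 = 4
m[5] = 2*max(3,2) = 2*3 = 6
m[6] = 3*max(3,2) = 3*3 = 9
m[7] = 2*max(5,6) = 2*6 = 12
m[8] = 2*max(6,9) = 2*9 = 18
m[9] = 3*max(6,9) = 3*9 = 27
m[10] = 2*max(8,18) = 2*18 = 36
m[11] = 2*max(9,27) = 2*27 = 54
m[12] = 3*max(9,27) = 3*27 = 81
m[13] = 2*max(11,54) = 2*54 = 108
m[14] = 2*max(12,81) = 2*81 = 162
m[15] = 3*max(12,81) = 3*81 = 243
m[16] = 2*max(14,162) = 2*162 = 324
m[17] = 2*max(15,243) = 2*243 = 486
One optimal split: 3 + 3 + 3 + 3 + 3 + 2; product 3*3*3*3*3*2 = 486.

486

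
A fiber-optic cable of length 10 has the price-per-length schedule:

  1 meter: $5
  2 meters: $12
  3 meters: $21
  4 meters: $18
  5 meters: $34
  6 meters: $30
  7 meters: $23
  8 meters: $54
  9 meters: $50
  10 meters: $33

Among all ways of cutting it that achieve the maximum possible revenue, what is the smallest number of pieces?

Let r[k] be the best obtainable value from length k. For each k, try every first piece i and keep the best of price[i] + r[k−i].
r[1] = 5
r[2] = 12
r[3] = 21
r[4] = 26  (first piece 1, then r[3]=21)
r[5] = 34
r[6] = 42  (first piece 3, then r[3]=21)
r[7] = 47  (first piece 1, then r[6]=42)
r[8] = 55  (first piece 3, then r[5]=34)
r[9] = 63  (first piece 3, then r[6]=42)
r[10] = 68  (first piece 1, then r[9]=63)
Maximum revenue is $68.
Now minimize piece count subject to staying optimal: for each k, pieces[k] = 1 + min over i with p[i]+r[k−i]=r[k] of pieces[k−i].
pieces[7] = 3
pieces[8] = 2
pieces[9] = 3
pieces[10] = 2

2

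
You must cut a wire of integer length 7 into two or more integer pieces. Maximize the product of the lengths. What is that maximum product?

Let m[k] be the best product for length k (with at least one cut). For each first piece i, the rest contributes max(k−i, m[k−i]).
m[2] = 1·max(1,0) = 1·1 = 1
m[3] = 1·max(2,1) = 1·2 = 2
m[4] = 2·max(2,1) = 2·2 = 4
m[5] = 2·max(3,2) = 2·3 = 6
m[6] = 3·max(3,2) = 3·3 = 9
m[7] = 2·max(5,6) = 2·6 = 12
One optimal split: 3 + 2 + 2; product 3·2·2 = 12.

12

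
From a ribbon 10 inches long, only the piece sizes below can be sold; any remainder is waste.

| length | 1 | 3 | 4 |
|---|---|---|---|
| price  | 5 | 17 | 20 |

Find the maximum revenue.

Let best[k] be the best obtainable value from length k. For each k, try every first piece i and keep the best of price[i] + best[k−i].
best[1] = 5
best[2] = 10  (first piece 1, then best[1]=5)
best[3] = max(5+10, 17+0) = 17
best[4] = max(5+17, 17+5, 20+0) = 22
best[5] = max(5+22, 17+10, 20+5) = 27
best[6] = max(5+27, 17+17, 20+10) = 34
best[7] = max(5+34, 17+22, 20+17) = 39
best[8] = max(5+39, 17+27, 20+22) = 44
best[9] = max(5+44, 17+34, 20+27) = 51
best[10] = max(5+51, 17+39, 20+34) = 56
One optimal cutting: 3 + 3 + 3 + 1 → ¢56.

56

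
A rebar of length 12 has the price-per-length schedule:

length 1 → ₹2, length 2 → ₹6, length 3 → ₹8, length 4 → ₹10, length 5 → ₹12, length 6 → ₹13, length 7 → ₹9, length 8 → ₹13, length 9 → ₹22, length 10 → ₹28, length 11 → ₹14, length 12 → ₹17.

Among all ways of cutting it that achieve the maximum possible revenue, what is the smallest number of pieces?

Build r[k] bottom-up: r[k] = max over allowed piece i of (p[i] + r[k−i]).
r[1] = 2
r[2] = 6
r[3] = 8  (first piece 1, then r[2]=6)
r[4] = 12  (first piece 2, then r[2]=6)
r[5] = 14  (first piece 1, then r[4]=12)
r[6] = 18  (first piece 2, then r[4]=12)
r[7] = 20  (first piece 1, then r[6]=18)
r[8] = 24  (first piece 2, then r[6]=18)
r[9] = 26  (first piece 1, then r[8]=24)
r[10] = 30  (first piece 2, then r[8]=24)
r[11] = 32  (first piece 1, then r[10]=30)
r[12] = 36  (first piece 2, then r[10]=30)
Maximum revenue is ₹36.
Now minimize piece count subject to staying optimal: for each k, pieces[k] = 1 + min over i with p[i]+r[k−i]=r[k] of pieces[k−i].
pieces[9] = 4
pieces[10] = 5
pieces[11] = 5
pieces[12] = 6

6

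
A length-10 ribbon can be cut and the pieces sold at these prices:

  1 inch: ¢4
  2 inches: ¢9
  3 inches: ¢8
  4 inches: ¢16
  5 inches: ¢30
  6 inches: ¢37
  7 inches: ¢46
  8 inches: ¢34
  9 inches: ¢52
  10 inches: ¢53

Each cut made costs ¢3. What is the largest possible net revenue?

Let v[k] be the best obtainable value from length k. For each k, try every first piece i and keep the best of price[i] + v[k−i] minus the 3 cut fee when i<k.
v[1] = 4
v[2] = max(4+4-3, 9+0) = 9
v[3] = max(4+9-3, 9+4-3, 8+0) = 10
v[4] = max(4+10-3, 9+9-3, 8+4-3, 16+0) = 16
v[5] = max(4+16-3, 9+10-3, 8+9-3, 16+4-3, 30+0) = 30
v[6] = max(4+30-3, 9+16-3, 8+10-3, 16+9-3, 30+4-3, 37+0) = 37
v[7] = max(4+37-3, 9+30-3, 8+16-3, …, 37+4-3, 46+0) = 46
v[8] = max(4+46-3, 9+37-3, 8+30-3, …, 46+4-3, 34+0) = 47
v[9] = max(4+47-3, 9+46-3, 8+37-3, …, 34+4-3, 52+0) = 52
v[10] = max(4+52-3, 9+47-3, 8+46-3, …, 52+4-3, 53+0) = 57
One optimal plan: pieces 5 + 5 (1 cut) → ¢60 − ¢3 = ¢57.

57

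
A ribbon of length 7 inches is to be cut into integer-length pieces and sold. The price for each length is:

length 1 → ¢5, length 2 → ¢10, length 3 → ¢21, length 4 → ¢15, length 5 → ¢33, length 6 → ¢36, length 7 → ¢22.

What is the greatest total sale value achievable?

Build r[k] bottom-up: r[k] = max over allowed piece i of (p[i] + r[k−i]).
r[1] = 5
r[2] = 10  (first piece 1, then r[1]=5)
r[3] = 21
r[4] = 26  (first piece 1, then r[3]=21)
r[5] = 33
r[6] = 42  (first piece 3, then r[3]=21)
r[7] = 47  (first piece 1, then r[6]=42)
One optimal cutting: 3 + 3 + 1 → ¢21 + ¢21 + ¢5 = ¢47.

47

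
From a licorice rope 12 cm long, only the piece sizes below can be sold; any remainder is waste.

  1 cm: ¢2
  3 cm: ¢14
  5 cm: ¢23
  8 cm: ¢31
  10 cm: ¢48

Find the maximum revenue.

Build best[k] bottom-up: best[k] = max over allowed piece i of (p[i] + best[k−i]).
best[1] = 2
best[2] = 4  (first piece 1, then best[1]=2)
best[3] = max(2+4, 14+0) = 14
best[4] = max(2+14, 14+2) = 16
best[5] = max(2+16, 14+4, 23+0) = 23
best[6] = max(2+23, 14+14, 23+2) = 28
best[7] = max(2+28, 14+16, 23+4) = 30
best[8] = max(2+30, 14+23, 23+14, 31+0) = 37
best[9] = max(2+37, 14+28, 23+16, 31+2) = 42
best[10] = max(2+42, 14+30, 23+23, 31+4, 48+0) = 48
best[11] = max(2+48, 14+37, 23+28, 31+14, 48+2) = 51
best[12] = max(2+51, 14+42, 23+30, 31+16, 48+4) = 56
One optimal cutting: 3 + 3 + 3 + 3 → ¢56.

56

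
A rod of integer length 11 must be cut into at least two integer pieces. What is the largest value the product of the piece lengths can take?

54

Fill m[k] for k=2..11: at each k try every first piece i and multiply by the better of (k−i) uncut or m[k−i].
m[2] = 1×max(1,0) = 1×1 = 1
m[3] = 1×max(2,1) = 1×2 = 2
m[4] = 2×max(2,1) = 2×2 = 4
m[5] = 2×max(3,2) = 2×3 = 6
m[6] = 3×max(3,2) = 3×3 = 9
m[7] = 2×max(5,6) = 2×6 = 12
m[8] = 2×max(6,9) = 2×9 = 18
m[9] = 3×max(6,9) = 3×9 = 27
m[10] = 2×max(8,18) = 2×18 = 36
m[11] = 2×max(9,27) = 2×27 = 54
One optimal split: 3 + 3 + 3 + 2; product 3×3×3×2 = 54.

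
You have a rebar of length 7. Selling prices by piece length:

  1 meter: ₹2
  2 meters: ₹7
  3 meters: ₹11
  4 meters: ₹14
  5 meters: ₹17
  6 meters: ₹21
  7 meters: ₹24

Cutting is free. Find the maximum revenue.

25

Build v[k] bottom-up: v[k] = max over allowed piece i of (p[i] + v[k−i]).
v[1] = 2
v[2] = 7
v[3] = 11
v[4] = 14  (first piece 2, then v[2]=7)
v[5] = 18  (first piece 2, then v[3]=11)
v[6] = 22  (first piece 3, then v[3]=11)
v[7] = 25  (first piece 2, then v[5]=18)
One optimal cutting: 3 + 2 + 2 → ₹11 + ₹7 + ₹7 = ₹25.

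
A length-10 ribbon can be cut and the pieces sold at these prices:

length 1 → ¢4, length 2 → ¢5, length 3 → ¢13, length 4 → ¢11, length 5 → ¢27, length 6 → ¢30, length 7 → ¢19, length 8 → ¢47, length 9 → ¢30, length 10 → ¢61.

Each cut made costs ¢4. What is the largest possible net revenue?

61

Consider every possible first cut. net[k] is the best of p[i]+net[k−i] over all sellable i≤k, charging 4 whenever i<k.
net[1] = 4
net[2] = max(4+4-4, 5+0) = 5
net[3] = max(4+5-4, 5+4-4, 13+0) = 13
net[4] = max(4+13-4, 5+5-4, 13+4-4, 11+0) = 13
net[5] = max(4+13-4, 5+13-4, 13+5-4, 11+4-4, 27+0) = 27
net[6] = max(4+27-4, 5+13-4, 13+13-4, 11+5-4, 27+4-4, 30+0) = 30
net[7] = max(4+30-4, 5+27-4, 13+13-4, …, 30+4-4, 19+0) = 30
net[8] = max(4+30-4, 5+30-4, 13+27-4, …, 19+4-4, 47+0) = 47
net[9] = max(4+47-4, 5+30-4, 13+30-4, …, 47+4-4, 30+0) = 47
net[10] = max(4+47-4, 5+47-4, 13+30-4, …, 30+4-4, 61+0) = 61
Best is to make no cuts and sell whole for ¢61.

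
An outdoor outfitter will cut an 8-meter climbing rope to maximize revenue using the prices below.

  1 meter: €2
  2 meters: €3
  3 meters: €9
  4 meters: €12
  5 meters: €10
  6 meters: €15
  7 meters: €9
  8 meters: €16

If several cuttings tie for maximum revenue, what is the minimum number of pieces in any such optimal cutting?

2

Build r[k] bottom-up: r[k] = max over allowed piece i of (p[i] + r[k−i]).
r[1] = 2
r[2] = max(2+2, 3+0) = 4
r[3] = max(2+4, 3+2, 9+0) = 9
r[4] = max(2+9, 3+4, 9+2, 12+0) = 12
r[5] = max(2+12, 3+9, 9+4, 12+2, 10+0) = 14
r[6] = max(2+14, 3+12, 9+9, 12+4, 10+2, 15+0) = 18
r[7] = max(2+18, 3+14, 9+12, …, 15+2, 9+0) = 21
r[8] = max(2+21, 3+18, 9+14, …, 9+2, 16+0) = 24
Maximum revenue is €24.
Now minimize piece count subject to staying optimal: for each k, pieces[k] = 1 + min over i with p[i]+r[k−i]=r[k] of pieces[k−i].
pieces[5] = 2
pieces[6] = 2
pieces[7] = 2
pieces[8] = 2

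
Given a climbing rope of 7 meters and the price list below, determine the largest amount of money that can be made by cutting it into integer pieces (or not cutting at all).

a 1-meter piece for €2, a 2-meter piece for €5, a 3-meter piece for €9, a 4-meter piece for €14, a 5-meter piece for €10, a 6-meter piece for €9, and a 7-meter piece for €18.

23

Build R[k] bottom-up: R[k] = max over allowed piece i of (p[i] + R[k−i]).
R[1] = 2
R[2] = max(2+2, 5+0) = 5
R[3] = max(2+5, 5+2, 9+0) = 9
R[4] = max(2+9, 5+5, 9+2, 14+0) = 14
R[5] = max(2+14, 5+9, 9+5, 14+2, 10+0) = 16
R[6] = max(2+16, 5+14, 9+9, 14+5, 10+2, 9+0) = 19
R[7] = max(2+19, 5+16, 9+14, …, 9+2, 18+0) = 23
One optimal cutting: 4 + 3 → €14 + €9 = €23.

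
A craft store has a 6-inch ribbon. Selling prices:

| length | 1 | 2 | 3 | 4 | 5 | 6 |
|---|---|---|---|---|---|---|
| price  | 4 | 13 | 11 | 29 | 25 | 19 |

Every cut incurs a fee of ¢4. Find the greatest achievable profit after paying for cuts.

Consider every possible first cut. r[k] is the best of p[i]+r[k−i] over all sellable i≤k, charging 4 whenever i<k.
r[1] = 4
r[2] = max(4+4-4, 13+0) = 13
r[3] = max(4+13-4, 13+4-4, 11+0) = 13
r[4] = max(4+13-4, 13+13-4, 11+4-4, 29+0) = 29
r[5] = max(4+29-4, 13+13-4, 11+13-4, 29+4-4, 25+0) = 29
r[6] = max(4+29-4, 13+29-4, 11+13-4, 29+13-4, 25+4-4, 19+0) = 38
One optimal plan: pieces 4 + 2 (1 cut) → ¢42 − ¢4 = ¢38.

38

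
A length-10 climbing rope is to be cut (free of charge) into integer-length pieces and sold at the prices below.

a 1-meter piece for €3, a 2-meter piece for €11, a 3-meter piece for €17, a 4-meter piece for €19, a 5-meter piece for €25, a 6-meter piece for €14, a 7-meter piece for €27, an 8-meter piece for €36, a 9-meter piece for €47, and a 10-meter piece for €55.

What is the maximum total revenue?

Consider every possible first cut. R[k] is the best of p[i]+R[k−i] over all sellable i≤k.
R[1] = 3
R[2] = max(3+3, 11+0) = 11
R[3] = max(3+11, 11+3, 17+0) = 17
R[4] = max(3+17, 11+11, 17+3, 19+0) = 22
R[5] = max(3+22, 11+17, 17+11, 19+3, 25+0) = 28
R[6] = max(3+28, 11+22, 17+17, 19+11, 25+3, 14+0) = 34
R[7] = max(3+34, 11+28, 17+22, …, 14+3, 27+0) = 39
R[8] = max(3+39, 11+34, 17+28, …, 27+3, 36+0) = 45
R[9] = max(3+45, 11+39, 17+34, …, 36+3, 47+0) = 51
R[10] = max(3+51, 11+45, 17+39, …, 47+3, 55+0) = 56
One optimal cutting: 3 + 3 + 2 + 2 → €17 + €17 + €11 + €11 = €56.

56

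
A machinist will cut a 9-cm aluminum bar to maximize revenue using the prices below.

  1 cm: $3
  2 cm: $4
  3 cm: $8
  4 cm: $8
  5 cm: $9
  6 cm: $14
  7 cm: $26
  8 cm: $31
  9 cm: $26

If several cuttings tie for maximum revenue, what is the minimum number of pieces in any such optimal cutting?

Consider every possible first cut. r[k] is the best of p[i]+r[k−i] over all sellable i≤k.
r[1] = 3
r[2] = 6  (first piece 1, then r[1]=3)
r[3] = 9  (first piece 1, then r[2]=6)
r[4] = 12  (first piece 1, then r[3]=9)
r[5] = 15  (first piece 1, then r[4]=12)
r[6] = 18  (first piece 1, then r[5]=15)
r[7] = 26
r[8] = 31
r[9] = 34  (first piece 1, then r[8]=31)
Maximum revenue is $34.
Now minimize piece count subject to staying optimal: for each k, pieces[k] = 1 + min over i with p[i]+r[k−i]=r[k] of pieces[k−i].
pieces[6] = 6
pieces[7] = 1
pieces[8] = 1
pieces[9] = 2

2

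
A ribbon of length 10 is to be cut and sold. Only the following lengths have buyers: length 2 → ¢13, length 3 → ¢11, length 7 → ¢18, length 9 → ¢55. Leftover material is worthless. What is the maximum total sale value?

65

Let best[k] be the best obtainable value from length k. For each k, try every first piece i and keep the best of price[i] + best[k−i].
best[1] = 0
best[2] = 13
best[3] = max(13+0, 11+0) = 13
best[4] = max(13+13, 11+0) = 26
best[5] = max(13+13, 11+13) = 26
best[6] = max(13+26, 11+13) = 39
best[7] = max(13+26, 11+26, 18+0) = 39
best[8] = max(13+39, 11+26, 18+0) = 52
best[9] = max(13+39, 11+39, 18+13, 55+0) = 55
best[10] = max(13+52, 11+39, 18+13, 55+0) = 65
One optimal cutting: 2 + 2 + 2 + 2 + 2 → ¢65.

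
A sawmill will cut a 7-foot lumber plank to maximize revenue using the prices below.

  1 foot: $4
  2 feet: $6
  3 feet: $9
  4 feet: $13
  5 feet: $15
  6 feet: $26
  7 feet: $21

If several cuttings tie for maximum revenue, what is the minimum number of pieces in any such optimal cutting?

2

Let r[k] be the best obtainable value from length k. For each k, try every first piece i and keep the best of price[i] + r[k−i].
r[1] = 4
r[2] = max(4+4, 6+0) = 8
r[3] = max(4+8, 6+4, 9+0) = 12
r[4] = max(4+12, 6+8, 9+4, 13+0) = 16
r[5] = max(4+16, 6+12, 9+8, 13+4, 15+0) = 20
r[6] = max(4+20, 6+16, 9+12, 13+8, 15+4, 26+0) = 26
r[7] = max(4+26, 6+20, 9+16, …, 26+4, 21+0) = 30
Maximum revenue is $30.
Now minimize piece count subject to staying optimal: for each k, pieces[k] = 1 + min over i with p[i]+r[k−i]=r[k] of pieces[k−i].
pieces[4] = 4
pieces[5] = 5
pieces[6] = 1
pieces[7] = 2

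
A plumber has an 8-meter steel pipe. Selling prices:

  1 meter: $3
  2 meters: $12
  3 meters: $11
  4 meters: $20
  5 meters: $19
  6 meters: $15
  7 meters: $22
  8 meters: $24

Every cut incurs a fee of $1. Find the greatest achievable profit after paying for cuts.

Build v[k] bottom-up: v[k] = max over allowed piece i of (p[i] + v[k−i]) − 1 per cut.
v[1] = 3
v[2] = 12
v[3] = 14  (first piece 1, then v[2]=12)
v[4] = 23  (first piece 2, then v[2]=12)
v[5] = 25  (first piece 1, then v[4]=23)
v[6] = 34  (first piece 2, then v[4]=23)
v[7] = 36  (first piece 1, then v[6]=34)
v[8] = 45  (first piece 2, then v[6]=34)
One optimal plan: pieces 2 + 2 + 2 + 2 (3 cuts) → $48 − $3 = $45.

45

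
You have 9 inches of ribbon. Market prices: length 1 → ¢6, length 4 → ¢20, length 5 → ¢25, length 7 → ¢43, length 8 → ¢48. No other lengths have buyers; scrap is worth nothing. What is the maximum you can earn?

55

Consider every possible first cut. r[k] is the best of p[i]+r[k−i] over all sellable i≤k.
r[1] = 6
r[2] = 12  (first piece 1, then r[1]=6)
r[3] = 18  (first piece 1, then r[2]=12)
r[4] = max(6+18, 20+0) = 24
r[5] = max(6+24, 20+6, 25+0) = 30
r[6] = max(6+30, 20+12, 25+6) = 36
r[7] = max(6+36, 20+18, 25+12, 43+0) = 43
r[8] = max(6+43, 20+24, 25+18, 43+6, 48+0) = 49
r[9] = max(6+49, 20+30, 25+24, 43+12, 48+6) = 55
One optimal cutting: 7 + 1 + 1 → ¢55.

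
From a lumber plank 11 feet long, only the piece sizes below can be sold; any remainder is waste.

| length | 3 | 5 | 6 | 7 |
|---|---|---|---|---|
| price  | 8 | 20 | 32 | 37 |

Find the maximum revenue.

Let r[k] be the best obtainable value from length k. For each k, try every first piece i and keep the best of price[i] + r[k−i].
r[1] = 0
r[2] = 0
r[3] = 8
r[4] = 8
r[5] = 20
r[6] = 32
r[7] = 37
r[8] = 37
r[9] = 40  (first piece 3, then r[6]=32)
r[10] = 45  (first piece 3, then r[7]=37)
r[11] = 52  (first piece 5, then r[6]=32)
One optimal cutting: 6 + 5 → $52.

52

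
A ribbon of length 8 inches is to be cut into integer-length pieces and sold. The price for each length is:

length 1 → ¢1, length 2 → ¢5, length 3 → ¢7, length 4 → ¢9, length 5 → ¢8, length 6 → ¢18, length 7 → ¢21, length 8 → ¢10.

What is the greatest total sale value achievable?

Build v[k] bottom-up: v[k] = max over allowed piece i of (p[i] + v[k−i]).
v[1] = 1
v[2] = max(1+1, 5+0) = 5
v[3] = max(1+5, 5+1, 7+0) = 7
v[4] = max(1+7, 5+5, 7+1, 9+0) = 10
v[5] = max(1+10, 5+7, 7+5, 9+1, 8+0) = 12
v[6] = max(1+12, 5+10, 7+7, 9+5, 8+1, 18+0) = 18
v[7] = max(1+18, 5+12, 7+10, …, 18+1, 21+0) = 21
v[8] = max(1+21, 5+18, 7+12, …, 21+1, 10+0) = 23
One optimal cutting: 6 + 2 → ¢18 + ¢5 = ¢23.

23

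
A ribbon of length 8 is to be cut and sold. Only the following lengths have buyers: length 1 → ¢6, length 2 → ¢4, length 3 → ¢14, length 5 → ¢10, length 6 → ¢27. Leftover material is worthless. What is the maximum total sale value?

Build r[k] bottom-up: r[k] = max over allowed piece i of (p[i] + r[k−i]).
r[1] = 6
r[2] = 12  (first piece 1, then r[1]=6)
r[3] = 18  (first piece 1, then r[2]=12)
r[4] = 24  (first piece 1, then r[3]=18)
r[5] = 30  (first piece 1, then r[4]=24)
r[6] = 36  (first piece 1, then r[5]=30)
r[7] = 42  (first piece 1, then r[6]=36)
r[8] = 48  (first piece 1, then r[7]=42)
One optimal cutting: 1 + 1 + 1 + 1 + 1 + 1 + 1 + 1 → ¢48.

48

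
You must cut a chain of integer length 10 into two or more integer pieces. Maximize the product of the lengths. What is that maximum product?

Let prod[k] be the best product for length k (with at least one cut). For each first piece i, the rest contributes max(k−i, prod[k−i]).
prod[2] = 1*max(1,0) = 1*1 = 1
prod[3] = 1*max(2,1) = 1*2 = 2
prod[4] = 2*max(2,1) = 2*2 = 4
prod[5] = 2*max(3,2) = 2*3 = 6
prod[6] = 3*max(3,2) = 3*3 = 9
prod[7] = 2*max(5,6) = 2*6 = 12
prod[8] = 2*max(6,9) = 2*9 = 18
prod[9] = 3*max(6,9) = 3*9 = 27
prod[10] = 2*max(8,18) = 2*18 = 36
One optimal split: 3 + 3 + 2 + 2; product 3*3*2*2 = 36.

36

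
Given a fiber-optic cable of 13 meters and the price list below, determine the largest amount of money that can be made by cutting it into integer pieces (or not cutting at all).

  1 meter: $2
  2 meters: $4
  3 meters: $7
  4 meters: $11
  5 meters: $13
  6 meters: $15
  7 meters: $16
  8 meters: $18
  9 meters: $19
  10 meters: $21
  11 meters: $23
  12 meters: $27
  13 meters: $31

Consider every possible first cut. v[k] is the best of p[i]+v[k−i] over all sellable i≤k.
v[1] = 2
v[2] = max(2+2, 4+0) = 4
v[3] = max(2+4, 4+2, 7+0) = 7
v[4] = max(2+7, 4+4, 7+2, 11+0) = 11
v[5] = max(2+11, 4+7, 7+4, 11+2, 13+0) = 13
v[6] = max(2+13, 4+11, 7+7, 11+4, 13+2, 15+0) = 15
v[7] = max(2+15, 4+13, 7+11, …, 15+2, 16+0) = 18
v[8] = max(2+18, 4+15, 7+13, …, 16+2, 18+0) = 22
v[9] = max(2+22, 4+18, 7+15, …, 18+2, 19+0) = 24
v[10] = max(2+24, 4+22, 7+18, …, 19+2, 21+0) = 26
v[11] = max(2+26, 4+24, 7+22, …, 21+2, 23+0) = 29
v[12] = max(2+29, 4+26, 7+24, …, 23+2, 27+0) = 33
v[13] = max(2+33, 4+29, 7+26, …, 27+2, 31+0) = 35
One optimal cutting: 4 + 4 + 4 + 1 → $11 + $11 + $11 + $2 = $35.

35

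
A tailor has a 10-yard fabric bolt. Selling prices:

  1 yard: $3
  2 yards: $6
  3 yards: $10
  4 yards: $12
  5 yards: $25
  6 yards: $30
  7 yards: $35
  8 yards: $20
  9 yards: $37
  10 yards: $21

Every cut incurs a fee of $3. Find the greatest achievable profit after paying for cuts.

Let v[k] be the best obtainable value from length k. For each k, try every first piece i and keep the best of price[i] + v[k−i] minus the 3 cut fee when i<k.
v[1] = 3
v[2] = 6
v[3] = 10
v[4] = 12
v[5] = 25
v[6] = 30
v[7] = 35
v[8] = 35  (first piece 1, then v[7]=35)
v[9] = 38  (first piece 2, then v[7]=35)
v[10] = 47  (first piece 5, then v[5]=25)
One optimal plan: pieces 5 + 5 (1 cut) → $50 − $3 = $47.

47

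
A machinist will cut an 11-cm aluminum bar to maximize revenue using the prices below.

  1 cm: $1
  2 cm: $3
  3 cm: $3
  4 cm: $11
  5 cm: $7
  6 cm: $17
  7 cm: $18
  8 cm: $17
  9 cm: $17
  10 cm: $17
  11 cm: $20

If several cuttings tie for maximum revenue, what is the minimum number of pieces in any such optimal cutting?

Let r[k] be the best obtainable value from length k. For each k, try every first piece i and keep the best of price[i] + r[k−i].
r[1] = 1
r[2] = 3
r[3] = 4  (first piece 1, then r[2]=3)
r[4] = 11
r[5] = 12  (first piece 1, then r[4]=11)
r[6] = 17
r[7] = 18  (first piece 1, then r[6]=17)
r[8] = 22  (first piece 4, then r[4]=11)
r[9] = 23  (first piece 1, then r[8]=22)
r[10] = 28  (first piece 4, then r[6]=17)
r[11] = 29  (first piece 1, then r[10]=28)
Maximum revenue is $29.
Now minimize piece count subject to staying optimal: for each k, pieces[k] = 1 + min over i with p[i]+r[k−i]=r[k] of pieces[k−i].
pieces[8] = 2
pieces[9] = 3
pieces[10] = 2
pieces[11] = 2

2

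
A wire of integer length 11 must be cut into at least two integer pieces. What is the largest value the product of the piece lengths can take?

54

Let f[k] be the best product for length k (with at least one cut). For each first piece i, the rest contributes max(k−i, f[k−i]).
f[2] = 1*max(1,0) = 1*1 = 1
f[3] = 1*max(2,1) = 1*2 = 2
f[4] = 2*max(2,1) = 2*2 = 4
f[5] = 2*max(3,2) = 2*3 = 6
f[6] = 3*max(3,2) = 3*3 = 9
f[7] = 2*max(5,6) = 2*6 = 12
f[8] = 2*max(6,9) = 2*9 = 18
f[9] = 3*max(6,9) = 3*9 = 27
f[10] = 2*max(8,18) = 2*18 = 36
f[11] = 2*max(9,27) = 2*27 = 54
One optimal split: 3 + 3 + 3 + 2; product 3*3*3*2 = 54.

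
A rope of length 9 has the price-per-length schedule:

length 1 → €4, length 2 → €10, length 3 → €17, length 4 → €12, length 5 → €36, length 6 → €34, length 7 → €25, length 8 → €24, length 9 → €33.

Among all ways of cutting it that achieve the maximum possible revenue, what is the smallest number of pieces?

Consider every possible first cut. r[k] is the best of p[i]+r[k−i] over all sellable i≤k.
r[1] = 4
r[2] = 10
r[3] = 17
r[4] = 21  (first piece 1, then r[3]=17)
r[5] = 36
r[6] = 40  (first piece 1, then r[5]=36)
r[7] = 46  (first piece 2, then r[5]=36)
r[8] = 53  (first piece 3, then r[5]=36)
r[9] = 57  (first piece 1, then r[8]=53)
Maximum revenue is €57.
Now minimize piece count subject to staying optimal: for each k, pieces[k] = 1 + min over i with p[i]+r[k−i]=r[k] of pieces[k−i].
pieces[6] = 2
pieces[7] = 2
pieces[8] = 2
pieces[9] = 3

3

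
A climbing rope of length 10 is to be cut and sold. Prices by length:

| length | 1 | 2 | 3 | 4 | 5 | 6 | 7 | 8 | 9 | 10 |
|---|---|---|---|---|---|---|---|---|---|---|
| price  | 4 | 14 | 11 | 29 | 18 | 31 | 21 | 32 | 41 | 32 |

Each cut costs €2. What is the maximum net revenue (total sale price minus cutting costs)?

Let net[k] be the best obtainable value from length k. For each k, try every first piece i and keep the best of price[i] + net[k−i] minus the 2 cut fee when i<k.
net[1] = 4
net[2] = max(4+4-2, 14+0) = 14
net[3] = max(4+14-2, 14+4-2, 11+0) = 16
net[4] = max(4+16-2, 14+14-2, 11+4-2, 29+0) = 29
net[5] = max(4+29-2, 14+16-2, 11+14-2, 29+4-2, 18+0) = 31
net[6] = max(4+31-2, 14+29-2, 11+16-2, 29+14-2, 18+4-2, 31+0) = 41
net[7] = max(4+41-2, 14+31-2, 11+29-2, …, 31+4-2, 21+0) = 43
net[8] = max(4+43-2, 14+41-2, 11+31-2, …, 21+4-2, 32+0) = 56
net[9] = max(4+56-2, 14+43-2, 11+41-2, …, 32+4-2, 41+0) = 58
net[10] = max(4+58-2, 14+56-2, 11+43-2, …, 41+4-2, 32+0) = 68
One optimal plan: pieces 4 + 4 + 2 (2 cuts) → €72 − €4 = €68.

68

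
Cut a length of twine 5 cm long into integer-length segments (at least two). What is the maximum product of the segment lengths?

Define m[k] = max over 1≤i<k of i · max(k−i, m[k−i]); the inner max lets the remainder stay uncut if that's better.
m[2] = 1·max(1,0) = 1·1 = 1
m[3] = max(1·2, 2·1) = 2
m[4] = max(1·3, 2·2, 3·1) = 4
m[5] = max(1·4, 2·3, 3·2, 4·1) = 6
One optimal split: 3 + 2; product 3·2 = 6.

6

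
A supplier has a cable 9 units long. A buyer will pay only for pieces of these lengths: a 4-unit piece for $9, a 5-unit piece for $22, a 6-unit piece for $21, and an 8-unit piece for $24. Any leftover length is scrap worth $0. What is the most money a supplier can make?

31

Build r[k] bottom-up: r[k] = max over allowed piece i of (p[i] + r[k−i]).
r[1] = 0
r[2] = 0
r[3] = 0
r[4] = 9
r[5] = max(9+0, 22+0) = 22
r[6] = max(9+0, 22+0, 21+0) = 22
r[7] = max(9+0, 22+0, 21+0) = 22
r[8] = max(9+9, 22+0, 21+0, 24+0) = 24
r[9] = max(9+22, 22+9, 21+0, 24+0) = 31
One optimal cutting: 5 + 4 → $31.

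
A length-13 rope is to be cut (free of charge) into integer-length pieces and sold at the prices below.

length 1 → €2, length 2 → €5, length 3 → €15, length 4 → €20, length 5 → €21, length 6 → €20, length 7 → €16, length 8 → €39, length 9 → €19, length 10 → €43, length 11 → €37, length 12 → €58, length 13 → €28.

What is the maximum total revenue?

Consider every possible first cut. v[k] is the best of p[i]+v[k−i] over all sellable i≤k.
v[1] = 2
v[2] = max(2+2, 5+0) = 5
v[3] = max(2+5, 5+2, 15+0) = 15
v[4] = max(2+15, 5+5, 15+2, 20+0) = 20
v[5] = max(2+20, 5+15, 15+5, 20+2, 21+0) = 22
v[6] = max(2+22, 5+20, 15+15, 20+5, 21+2, 20+0) = 30
v[7] = max(2+30, 5+22, 15+20, …, 20+2, 16+0) = 35
v[8] = max(2+35, 5+30, 15+22, …, 16+2, 39+0) = 40
v[9] = max(2+40, 5+35, 15+30, …, 39+2, 19+0) = 45
v[10] = max(2+45, 5+40, 15+35, …, 19+2, 43+0) = 50
v[11] = max(2+50, 5+45, 15+40, …, 43+2, 37+0) = 55
v[12] = max(2+55, 5+50, 15+45, …, 37+2, 58+0) = 60
v[13] = max(2+60, 5+55, 15+50, …, 58+2, 28+0) = 65
One optimal cutting: 4 + 3 + 3 + 3 → €20 + €15 + €15 + €15 = €65.

65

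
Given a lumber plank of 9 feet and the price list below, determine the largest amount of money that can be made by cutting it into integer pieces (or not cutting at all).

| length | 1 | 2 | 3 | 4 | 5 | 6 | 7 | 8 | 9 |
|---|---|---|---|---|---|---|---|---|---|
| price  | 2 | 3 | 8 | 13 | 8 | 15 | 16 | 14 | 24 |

28

Build R[k] bottom-up: R[k] = max over allowed piece i of (p[i] + R[k−i]).
R[1] = 2
R[2] = 4  (first piece 1, then R[1]=2)
R[3] = 8
R[4] = 13
R[5] = 15  (first piece 1, then R[4]=13)
R[6] = 17  (first piece 1, then R[5]=15)
R[7] = 21  (first piece 3, then R[4]=13)
R[8] = 26  (first piece 4, then R[4]=13)
R[9] = 28  (first piece 1, then R[8]=26)
One optimal cutting: 4 + 4 + 1 → $13 + $13 + $2 = $28.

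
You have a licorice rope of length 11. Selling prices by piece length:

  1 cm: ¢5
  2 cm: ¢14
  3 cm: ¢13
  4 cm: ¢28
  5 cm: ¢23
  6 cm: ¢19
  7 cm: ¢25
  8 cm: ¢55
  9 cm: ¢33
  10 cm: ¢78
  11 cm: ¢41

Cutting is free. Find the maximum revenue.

Build R[k] bottom-up: R[k] = max over allowed piece i of (p[i] + R[k−i]).
R[1] = 5
R[2] = max(5+5, 14+0) = 14
R[3] = max(5+14, 14+5, 13+0) = 19
R[4] = max(5+19, 14+14, 13+5, 28+0) = 28
R[5] = max(5+28, 14+19, 13+14, 28+5, 23+0) = 33
R[6] = max(5+33, 14+28, 13+19, 28+14, 23+5, 19+0) = 42
R[7] = max(5+42, 14+33, 13+28, …, 19+5, 25+0) = 47
R[8] = max(5+47, 14+42, 13+33, …, 25+5, 55+0) = 56
R[9] = max(5+56, 14+47, 13+42, …, 55+5, 33+0) = 61
R[10] = max(5+61, 14+56, 13+47, …, 33+5, 78+0) = 78
R[11] = max(5+78, 14+61, 13+56, …, 78+5, 41+0) = 83
One optimal cutting: 10 + 1 → ¢78 + ¢5 = ¢83.

83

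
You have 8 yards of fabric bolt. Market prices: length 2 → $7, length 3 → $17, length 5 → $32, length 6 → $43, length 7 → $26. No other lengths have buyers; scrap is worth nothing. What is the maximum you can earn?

Consider every possible first cut. f[k] is the best of p[i]+f[k−i] over all sellable i≤k.
f[1] = 0
f[2] = 7
f[3] = 17
f[4] = 17
f[5] = 32
f[6] = 43
f[7] = 43
f[8] = 50  (first piece 2, then f[6]=43)
One optimal cutting: 6 + 2 → $50.

50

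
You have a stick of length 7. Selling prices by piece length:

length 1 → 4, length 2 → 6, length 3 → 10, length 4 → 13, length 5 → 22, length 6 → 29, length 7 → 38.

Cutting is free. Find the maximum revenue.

38

Let v[k] be the best obtainable value from length k. For each k, try every first piece i and keep the best of price[i] + v[k−i].
v[1] = 4
v[2] = max(4+4, 6+0) = 8
v[3] = max(4+8, 6+4, 10+0) = 12
v[4] = max(4+12, 6+8, 10+4, 13+0) = 16
v[5] = max(4+16, 6+12, 10+8, 13+4, 22+0) = 22
v[6] = max(4+22, 6+16, 10+12, 13+8, 22+4, 29+0) = 29
v[7] = max(4+29, 6+22, 10+16, …, 29+4, 38+0) = 38
Best is to sell the whole 7-unit piece uncut for 38.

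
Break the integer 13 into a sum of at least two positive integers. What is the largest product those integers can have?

Fill m[k] for k=2..13: at each k try every first piece i and multiply by the better of (k−i) uncut or m[k−i].
m[2] = 1×max(1,0) = 1×1 = 1
m[3] = max(1×2, 2×1) = 2
m[4] = max(1×3, 2×2, 3×1) = 4
m[5] = max(1×4, 2×3, 3×2, 4×1) = 6
m[6] = max(1×6, 2×4, 3×3, 4×2, 5×1) = 9
m[7] = max(1×9, 2×6, 3×4, 4×3, 5×2, 6×1) = 12
m[8] = max(1×12, 2×9, 3×6, …, 6×2, 7×1) = 18
m[9] = max(1×18, 2×12, 3×9, …, 7×2, 8×1) = 27
m[10] = max(1×27, 2×18, 3×12, …, 8×2, 9×1) = 36
m[11] = max(1×36, 2×27, 3×18, …, 9×2, 10×1) = 54
m[12] = max(1×54, 2×36, 3×27, …, 10×2, 11×1) = 81
m[13] = max(1×81, 2×54, 3×36, …, 11×2, 12×1) = 108
One optimal split: 3 + 3 + 3 + 2 + 2; product 3×3×3×2×2 = 108.

108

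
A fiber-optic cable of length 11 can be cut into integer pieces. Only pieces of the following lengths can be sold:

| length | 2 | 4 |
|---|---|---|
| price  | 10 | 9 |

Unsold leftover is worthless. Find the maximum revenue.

Consider every possible first cut. f[k] is the best of p[i]+f[k−i] over all sellable i≤k.
f[1] = 0
f[2] = 10
f[3] = 10
f[4] = 20  (first piece 2, then f[2]=10)
f[5] = 20
f[6] = 30  (first piece 2, then f[4]=20)
f[7] = 30
f[8] = 40  (first piece 2, then f[6]=30)
f[9] = 40
f[10] = 50  (first piece 2, then f[8]=40)
f[11] = 50
One optimal cutting: pieces 2 + 2 + 2 + 2 + 2 with 1 meter of scrap → $50.

50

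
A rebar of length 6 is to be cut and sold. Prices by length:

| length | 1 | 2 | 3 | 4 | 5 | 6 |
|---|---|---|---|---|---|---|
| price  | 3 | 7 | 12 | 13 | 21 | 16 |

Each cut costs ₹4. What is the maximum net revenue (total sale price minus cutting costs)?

Consider every possible first cut. net[k] is the best of p[i]+net[k−i] over all sellable i≤k, charging 4 whenever i<k.
net[1] = 3
net[2] = max(3+3-4, 7+0) = 7
net[3] = max(3+7-4, 7+3-4, 12+0) = 12
net[4] = max(3+12-4, 7+7-4, 12+3-4, 13+0) = 13
net[5] = max(3+13-4, 7+12-4, 12+7-4, 13+3-4, 21+0) = 21
net[6] = max(3+21-4, 7+13-4, 12+12-4, 13+7-4, 21+3-4, 16+0) = 20
One optimal plan: pieces 5 + 1 (1 cut) → ₹24 − ₹4 = ₹20.

20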